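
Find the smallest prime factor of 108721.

108721 is odd.
Digit sum 19, not divisible by 3.
Ends in 1: not divisible by 5.
7: 108721 = 7·15531 + 4
11: 108721 = 11·9883 + 8
13: 108721 = 13·8363 + 2
17: 108721 = 17·6395 + 6
19: 108721 = 19·5722 + 3
23: 108721 = 23·4727

23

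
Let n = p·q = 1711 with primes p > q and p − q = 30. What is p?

Since p = q + 30, we have 1711 = q(q + 30), so q² + 30q − 1711 = 0.
Discriminant: 30² + 4·1711 = 900 + 6844 = 7744; √7744 = 88.
q = (−30 + 88)/2 = 29, and p = q + 30 = 59.
Check: 29 · 59 = 1711.

59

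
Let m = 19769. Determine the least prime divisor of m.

19769 is odd.
Digit sum 32, not divisible by 3.
Ends in 9: not divisible by 5.
7: 19769 = 7·2824 + 1
11: 19769 = 11·1797 + 2
13: 19769 = 13·1520 + 9
17: 19769 = 17·1162 + 15
19: 19769 = 19·1040 + 9
23: 19769 = 23·859 + 12
29: 19769 = 29·681 + 20
31: 19769 = 31·637 + 22
37: 19769 = 37·534 + 11
41: 19769 = 41·482 + 7
43: 19769 = 43·459 + 32
47: 19769 = 47·420 + 29
53: 19769 = 53·373

53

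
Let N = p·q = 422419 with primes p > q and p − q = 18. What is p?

659

Since p = q + 18, we have 422419 = q(q + 18), so q² + 18q − 422419 = 0.
Discriminant: 18² + 4·422419 = 324 + 1689676 = 1690000; √1690000 = 1300.
q = (−18 + 1300)/2 = 641, and p = q + 18 = 659.
Check: 641 · 659 = 422419.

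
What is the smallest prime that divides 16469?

43

16469 is odd.
Digit sum 26, not divisible by 3.
Ends in 9: not divisible by 5.
7: 16469 = 7·2352 + 5
11: 16469 = 11·1497 + 2
13: 16469 = 13·1266 + 11
17: 16469 = 17·968 + 13
19: 16469 = 19·866 + 15
23: 16469 = 23·716 + 1
29: 16469 = 29·567 + 26
31: 16469 = 31·531 + 8
37: 16469 = 37·445 + 4
41: 16469 = 41·401 + 28
43: 16469 = 43·383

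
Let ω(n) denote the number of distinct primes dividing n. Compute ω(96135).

5

96135 = 3 · 32045
32045 = 5 · 6409
6409 = 13 · 493
493 = 17 · 29
96135 = 3 · 5 · 13 · 17 · 29, which has 5 distinct prime factors.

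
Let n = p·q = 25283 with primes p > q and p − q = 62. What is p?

193

Since p = q + 62, we have 25283 = q(q + 62), so q² + 62q − 25283 = 0.
Discriminant: 62² + 4·25283 = 3844 + 101132 = 104976; √104976 = 324.
q = (−62 + 324)/2 = 131, and p = q + 62 = 193.
Check: 131 · 193 = 25283.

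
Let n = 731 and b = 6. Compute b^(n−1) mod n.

49

6^1 ≡ 6 (mod 731)
6^2 ≡ 6^2 = 36 ≡ 36 (mod 731)
6^4 ≡ 36^2 = 1296 ≡ 565 (mod 731)
6^8 ≡ 565^2 = 319225 ≡ 509 (mod 731)
6^16 ≡ 509^2 = 259081 ≡ 307 (mod 731)
6^32 ≡ 307^2 = 94249 ≡ 681 (mod 731)
6^64 ≡ 681^2 = 463761 ≡ 307 (mod 731)
6^128 ≡ 307^2 = 94249 ≡ 681 (mod 731)
6^256 ≡ 681^2 = 463761 ≡ 307 (mod 731)
6^512 ≡ 307^2 = 94249 ≡ 681 (mod 731)
730 = 512 + 128 + 64 + 16 + 8 + 2 in binary powers of 2.
So 6^730 ≡ 681 · 681 · 307 · 307 · 509 · 36 ≡ 49 (mod 731).
Since 49 ≠ 1, base 6 is a Fermat witness: 731 is composite.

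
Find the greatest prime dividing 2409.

2409 = 3 · 803
803 = 11 · 73
73 is prime.
So 2409 = 3 · 11 · 73; the largest prime factor is 73.

73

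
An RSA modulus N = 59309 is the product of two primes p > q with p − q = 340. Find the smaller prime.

127

Since p = q + 340, we have 59309 = q(q + 340), so q² + 340q − 59309 = 0.
Discriminant: 340² + 4·59309 = 115600 + 237236 = 352836; √352836 = 594.
q = (−340 + 594)/2 = 127, and p = q + 340 = 467.
Check: 127 · 467 = 59309.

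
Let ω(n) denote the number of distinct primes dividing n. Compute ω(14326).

14326 = 2 · 7163
7163 = 13 · 551
551 = 19 · 29
14326 = 2 · 13 · 19 · 29, which has 4 distinct prime factors.

4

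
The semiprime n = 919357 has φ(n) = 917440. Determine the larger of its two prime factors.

φ(n) = (p−1)(q−1) = n − (p+q) + 1, so p + q = 919357 − 917440 + 1 = 1918.
p and q are the roots of t² − 1918t + 919357 = 0.
Discriminant: 1918² − 4·919357 = 3678724 − 3677428 = 1296; √1296 = 36.
q = (1918 − 36)/2 = 941, p = (1918 + 36)/2 = 977.
Check: 941 · 977 = 919357.

977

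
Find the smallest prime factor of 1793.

11

1793 is odd.
Digit sum 20, not divisible by 3.
Ends in 3: not divisible by 5.
7: 1793 = 7·256 + 1
11: 1793 = 11·163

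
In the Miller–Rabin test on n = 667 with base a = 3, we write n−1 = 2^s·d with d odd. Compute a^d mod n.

188

667 − 1 = 666 = 2^1 · 333, so d = 333.
3^1 ≡ 3 (mod 667)
3^2 ≡ 3^2 = 9 ≡ 9 (mod 667)
3^4 ≡ 9^2 = 81 ≡ 81 (mod 667)
3^8 ≡ 81^2 = 6561 ≡ 558 (mod 667)
3^16 ≡ 558^2 = 311364 ≡ 542 (mod 667)
3^32 ≡ 542^2 = 293764 ≡ 284 (mod 667)
3^64 ≡ 284^2 = 80656 ≡ 616 (mod 667)
3^128 ≡ 616^2 = 379456 ≡ 600 (mod 667)
3^256 ≡ 600^2 = 360000 ≡ 487 (mod 667)
333 = 256 + 64 + 8 + 4 + 1 in binary powers of 2.
So 3^333 ≡ 487 · 616 · 558 · 81 · 3 ≡ 188 (mod 667).
Squaring chain: 188; never reaches −1, so base 3 is a Miller–Rabin witness that 667 is composite.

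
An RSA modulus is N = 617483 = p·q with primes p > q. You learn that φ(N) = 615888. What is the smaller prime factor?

659

φ(n) = (p−1)(q−1) = n − (p+q) + 1, so p + q = 617483 − 615888 + 1 = 1596.
p and q are the roots of t² − 1596t + 617483 = 0.
Discriminant: 1596² − 4·617483 = 2547216 − 2469932 = 77284; √77284 = 278.
q = (1596 − 278)/2 = 659, p = (1596 + 278)/2 = 937.
Check: 659 · 937 = 617483.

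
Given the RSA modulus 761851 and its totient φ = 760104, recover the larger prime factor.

φ(n) = (p−1)(q−1) = n − (p+q) + 1, so p + q = 761851 − 760104 + 1 = 1748.
p and q are the roots of t² − 1748t + 761851 = 0.
Discriminant: 1748² − 4·761851 = 3055504 − 3047404 = 8100; √8100 = 90.
q = (1748 − 90)/2 = 829, p = (1748 + 90)/2 = 919.
Check: 829 · 919 = 761851.

919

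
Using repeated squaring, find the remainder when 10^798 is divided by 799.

212

10^1 ≡ 10 (mod 799)
10^2 ≡ 10^2 = 100 ≡ 100 (mod 799)
10^4 ≡ 100^2 = 10000 ≡ 412 (mod 799)
10^8 ≡ 412^2 = 169744 ≡ 356 (mod 799)
10^16 ≡ 356^2 = 126736 ≡ 494 (mod 799)
10^32 ≡ 494^2 = 244036 ≡ 341 (mod 799)
10^64 ≡ 341^2 = 116281 ≡ 426 (mod 799)
10^128 ≡ 426^2 = 181476 ≡ 103 (mod 799)
10^256 ≡ 103^2 = 10609 ≡ 222 (mod 799)
10^512 ≡ 222^2 = 49284 ≡ 545 (mod 799)
798 = 512 + 256 + 16 + 8 + 4 + 2 in binary powers of 2.
So 10^798 ≡ 545 · 222 · 494 · 356 · 412 · 100 ≡ 212 (mod 799).
Since 212 ≠ 1, base 10 is a Fermat witness: 799 is composite.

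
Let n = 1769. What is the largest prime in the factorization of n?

1769 = 29 · 61
61 is prime.
So 1769 = 29 · 61; the largest prime factor is 61.

61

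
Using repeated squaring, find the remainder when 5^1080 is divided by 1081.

968

5^1 ≡ 5 (mod 1081)
5^2 ≡ 5^2 = 25 ≡ 25 (mod 1081)
5^4 ≡ 25^2 = 625 ≡ 625 (mod 1081)
5^8 ≡ 625^2 = 390625 ≡ 384 (mod 1081)
5^16 ≡ 384^2 = 147456 ≡ 440 (mod 1081)
5^32 ≡ 440^2 = 193600 ≡ 101 (mod 1081)
5^64 ≡ 101^2 = 10201 ≡ 472 (mod 1081)
5^128 ≡ 472^2 = 222784 ≡ 98 (mod 1081)
5^256 ≡ 98^2 = 9604 ≡ 956 (mod 1081)
5^512 ≡ 956^2 = 913936 ≡ 491 (mod 1081)
5^1024 ≡ 491^2 = 241081 ≡ 18 (mod 1081)
1080 = 1024 + 32 + 16 + 8 in binary powers of 2.
So 5^1080 ≡ 18 · 101 · 440 · 384 ≡ 968 (mod 1081).
Since 968 ≠ 1, base 5 is a Fermat witness: 1081 is composite.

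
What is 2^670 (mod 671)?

353

2^1 ≡ 2 (mod 671)
2^2 ≡ 2^2 = 4 ≡ 4 (mod 671)
2^4 ≡ 4^2 = 16 ≡ 16 (mod 671)
2^8 ≡ 16^2 = 256 ≡ 256 (mod 671)
2^16 ≡ 256^2 = 65536 ≡ 449 (mod 671)
2^32 ≡ 449^2 = 201601 ≡ 301 (mod 671)
2^64 ≡ 301^2 = 90601 ≡ 16 (mod 671)
2^128 ≡ 16^2 = 256 ≡ 256 (mod 671)
2^256 ≡ 256^2 = 65536 ≡ 449 (mod 671)
2^512 ≡ 449^2 = 201601 ≡ 301 (mod 671)
670 = 512 + 128 + 16 + 8 + 4 + 2 in binary powers of 2.
So 2^670 ≡ 301 · 256 · 449 · 256 · 16 · 4 ≡ 353 (mod 671).
Since 353 ≠ 1, base 2 is a Fermat witness: 671 is composite.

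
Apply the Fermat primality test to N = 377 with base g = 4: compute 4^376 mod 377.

4^1 ≡ 4 (mod 377)
4^2 ≡ 4^2 = 16 ≡ 16 (mod 377)
4^4 ≡ 16^2 = 256 ≡ 256 (mod 377)
4^8 ≡ 256^2 = 65536 ≡ 315 (mod 377)
4^16 ≡ 315^2 = 99225 ≡ 74 (mod 377)
4^32 ≡ 74^2 = 5476 ≡ 198 (mod 377)
4^64 ≡ 198^2 = 39204 ≡ 373 (mod 377)
4^128 ≡ 373^2 = 139129 ≡ 16 (mod 377)
4^256 ≡ 16^2 = 256 ≡ 256 (mod 377)
376 = 256 + 64 + 32 + 16 + 8 in binary powers of 2.
So 4^376 ≡ 256 · 373 · 198 · 74 · 315 ≡ 165 (mod 377).
Since 165 ≠ 1, base 4 is a Fermat witness: 377 is composite.

165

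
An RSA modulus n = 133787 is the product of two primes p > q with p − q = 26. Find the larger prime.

379

Since p = q + 26, we have 133787 = q(q + 26), so q² + 26q − 133787 = 0.
Discriminant: 26² + 4·133787 = 676 + 535148 = 535824; √535824 = 732.
q = (−26 + 732)/2 = 353, and p = q + 26 = 379.
Check: 353 · 379 = 133787.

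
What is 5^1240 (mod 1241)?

5^1 ≡ 5 (mod 1241)
5^2 ≡ 5^2 = 25 ≡ 25 (mod 1241)
5^4 ≡ 25^2 = 625 ≡ 625 (mod 1241)
5^8 ≡ 625^2 = 390625 ≡ 951 (mod 1241)
5^16 ≡ 951^2 = 904401 ≡ 953 (mod 1241)
5^32 ≡ 953^2 = 908209 ≡ 1038 (mod 1241)
5^64 ≡ 1038^2 = 1077444 ≡ 256 (mod 1241)
5^128 ≡ 256^2 = 65536 ≡ 1004 (mod 1241)
5^256 ≡ 1004^2 = 1008016 ≡ 324 (mod 1241)
5^512 ≡ 324^2 = 104976 ≡ 732 (mod 1241)
5^1024 ≡ 732^2 = 535824 ≡ 953 (mod 1241)
1240 = 1024 + 128 + 64 + 16 + 8 in binary powers of 2.
So 5^1240 ≡ 953 · 1004 · 256 · 953 · 951 ≡ 1172 (mod 1241).
Since 1172 ≠ 1, base 5 is a Fermat witness: 1241 is composite.

1172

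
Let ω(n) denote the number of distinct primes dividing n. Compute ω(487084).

487084 = 2^2 · 121771
121771 = 13 · 9367
9367 = 17 · 551
551 = 19 · 29
487084 = 2^2 · 13 · 17 · 19 · 29, which has 5 distinct prime factors.

5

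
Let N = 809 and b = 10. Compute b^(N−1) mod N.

1

10^1 ≡ 10 (mod 809)
10^2 ≡ 10^2 = 100 ≡ 100 (mod 809)
10^4 ≡ 100^2 = 10000 ≡ 292 (mod 809)
10^8 ≡ 292^2 = 85264 ≡ 319 (mod 809)
10^16 ≡ 319^2 = 101761 ≡ 636 (mod 809)
10^32 ≡ 636^2 = 404496 ≡ 805 (mod 809)
10^64 ≡ 805^2 = 648025 ≡ 16 (mod 809)
10^128 ≡ 16^2 = 256 ≡ 256 (mod 809)
10^256 ≡ 256^2 = 65536 ≡ 7 (mod 809)
10^512 ≡ 7^2 = 49 ≡ 49 (mod 809)
808 = 512 + 256 + 32 + 8 in binary powers of 2.
So 10^808 ≡ 49 · 7 · 805 · 319 ≡ 1 (mod 809).
Since the result is 1, base 10 gives no evidence that 809 is composite.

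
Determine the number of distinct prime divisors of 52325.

4

52325 = 5^2 · 2093
2093 = 7 · 299
299 = 13 · 23
52325 = 5^2 · 7 · 13 · 23, which has 4 distinct prime factors.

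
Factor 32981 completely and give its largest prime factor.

59

32981 = 13 · 2537
2537 = 43 · 59
59 is prime.
So 32981 = 13 · 43 · 59; the largest prime factor is 59.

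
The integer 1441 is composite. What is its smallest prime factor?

11

1441 is odd.
Digit sum 10, not divisible by 3.
Ends in 1: not divisible by 5.
7: 1441 = 7·205 + 6
11: 1441 = 11·131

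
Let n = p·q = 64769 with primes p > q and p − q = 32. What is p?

271

Since p = q + 32, we have 64769 = q(q + 32), so q² + 32q − 64769 = 0.
Discriminant: 32² + 4·64769 = 1024 + 259076 = 260100; √260100 = 510.
q = (−32 + 510)/2 = 239, and p = q + 32 = 271.
Check: 239 · 271 = 64769.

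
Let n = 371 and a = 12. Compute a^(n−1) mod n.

12^1 ≡ 12 (mod 371)
12^2 ≡ 12^2 = 144 ≡ 144 (mod 371)
12^4 ≡ 144^2 = 20736 ≡ 331 (mod 371)
12^8 ≡ 331^2 = 109561 ≡ 116 (mod 371)
12^16 ≡ 116^2 = 13456 ≡ 100 (mod 371)
12^32 ≡ 100^2 = 10000 ≡ 354 (mod 371)
12^64 ≡ 354^2 = 125316 ≡ 289 (mod 371)
12^128 ≡ 289^2 = 83521 ≡ 46 (mod 371)
12^256 ≡ 46^2 = 2116 ≡ 261 (mod 371)
370 = 256 + 64 + 32 + 16 + 2 in binary powers of 2.
So 12^370 ≡ 261 · 289 · 354 · 100 · 144 ≡ 282 (mod 371).
Since 282 ≠ 1, base 12 is a Fermat witness: 371 is composite.

282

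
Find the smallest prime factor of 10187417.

10187417 is odd.
Digit sum 29, not divisible by 3.
Ends in 7: not divisible by 5.
7: 10187417 = 7·1455345 + 2
11: 10187417 = 11·926128 + 9
13: 10187417 = 13·783647 + 6
17: 10187417 = 17·599259 + 14
19: 10187417 = 19·536179 + 16
23: 10187417 = 23·442931 + 4
29: 10187417 = 29·351290 + 7
31: 10187417 = 31·328626 + 11
37: 10187417 = 37·275335 + 22
41: 10187417 = 41·248473 + 24
43: 10187417 = 43·236916 + 29
47: 10187417 = 47·216753 + 26
53: 10187417 = 53·192215 + 22
59: 10187417 = 59·172668 + 5
61: 10187417 = 61·167006 + 51
67: 10187417 = 67·152051

67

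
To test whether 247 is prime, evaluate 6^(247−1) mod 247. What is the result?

64

6^1 ≡ 6 (mod 247)
6^2 ≡ 6^2 = 36 ≡ 36 (mod 247)
6^4 ≡ 36^2 = 1296 ≡ 61 (mod 247)
6^8 ≡ 61^2 = 3721 ≡ 16 (mod 247)
6^16 ≡ 16^2 = 256 ≡ 9 (mod 247)
6^32 ≡ 9^2 = 81 ≡ 81 (mod 247)
6^64 ≡ 81^2 = 6561 ≡ 139 (mod 247)
6^128 ≡ 139^2 = 19321 ≡ 55 (mod 247)
246 = 128 + 64 + 32 + 16 + 4 + 2 in binary powers of 2.
So 6^246 ≡ 55 · 139 · 81 · 9 · 61 · 36 ≡ 64 (mod 247).
Since 64 ≠ 1, base 6 is a Fermat witness: 247 is composite.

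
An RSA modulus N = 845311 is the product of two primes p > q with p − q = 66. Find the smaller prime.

Since p = q + 66, we have 845311 = q(q + 66), so q² + 66q − 845311 = 0.
Discriminant: 66² + 4·845311 = 4356 + 3381244 = 3385600; √3385600 = 1840.
q = (−66 + 1840)/2 = 887, and p = q + 66 = 953.
Check: 887 · 953 = 845311.

887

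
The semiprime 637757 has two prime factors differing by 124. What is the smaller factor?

Since p = q + 124, we have 637757 = q(q + 124), so q² + 124q − 637757 = 0.
Discriminant: 124² + 4·637757 = 15376 + 2551028 = 2566404; √2566404 = 1602.
q = (−124 + 1602)/2 = 739, and p = q + 124 = 863.
Check: 739 · 863 = 637757.

739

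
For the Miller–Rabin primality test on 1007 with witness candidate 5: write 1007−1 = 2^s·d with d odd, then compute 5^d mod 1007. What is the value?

1007 − 1 = 1006 = 2^1 · 503, so d = 503.
5^1 ≡ 5 (mod 1007)
5^2 ≡ 5^2 = 25 ≡ 25 (mod 1007)
5^4 ≡ 25^2 = 625 ≡ 625 (mod 1007)
5^8 ≡ 625^2 = 390625 ≡ 916 (mod 1007)
5^16 ≡ 916^2 = 839056 ≡ 225 (mod 1007)
5^32 ≡ 225^2 = 50625 ≡ 275 (mod 1007)
5^64 ≡ 275^2 = 75625 ≡ 100 (mod 1007)
5^128 ≡ 100^2 = 10000 ≡ 937 (mod 1007)
5^256 ≡ 937^2 = 877969 ≡ 872 (mod 1007)
503 = 256 + 128 + 64 + 32 + 16 + 4 + 2 + 1 in binary powers of 2.
So 5^503 ≡ 872 · 937 · 100 · 275 · 225 · 625 · 25 · 5 ≡ 137 (mod 1007).
Squaring chain: 137; never reaches −1, so base 5 is a Miller–Rabin witness that 1007 is composite.

137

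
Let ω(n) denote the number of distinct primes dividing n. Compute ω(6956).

6956 = 2^2 · 1739
1739 = 37 · 47
6956 = 2^2 · 37 · 47, which has 3 distinct prime factors.

3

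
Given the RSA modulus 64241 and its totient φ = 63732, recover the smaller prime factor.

φ(n) = (p−1)(q−1) = n − (p+q) + 1, so p + q = 64241 − 63732 + 1 = 510.
p and q are the roots of t² − 510t + 64241 = 0.
Discriminant: 510² − 4·64241 = 260100 − 256964 = 3136; √3136 = 56.
q = (510 − 56)/2 = 227, p = (510 + 56)/2 = 283.
Check: 227 · 283 = 64241.

227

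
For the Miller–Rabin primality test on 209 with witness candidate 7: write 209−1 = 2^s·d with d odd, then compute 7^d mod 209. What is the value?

209 − 1 = 208 = 2^4 · 13, so d = 13.
7^1 ≡ 7 (mod 209)
7^2 ≡ 7^2 = 49 ≡ 49 (mod 209)
7^4 ≡ 49^2 = 2401 ≡ 102 (mod 209)
7^8 ≡ 102^2 = 10404 ≡ 163 (mod 209)
13 = 8 + 4 + 1 in binary powers of 2.
So 7^13 ≡ 163 · 102 · 7 ≡ 178 (mod 209).
Squaring chain: 178 → 125 → 159 → 201; never reaches −1, so base 7 is a Miller–Rabin witness that 209 is composite.

178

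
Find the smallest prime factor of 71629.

83

71629 is odd.
Digit sum 25, not divisible by 3.
Ends in 9: not divisible by 5.
7: 71629 = 7·10232 + 5
11: 71629 = 11·6511 + 8
13: 71629 = 13·5509 + 12
17: 71629 = 17·4213 + 8
19: 71629 = 19·3769 + 18
23: 71629 = 23·3114 + 7
29: 71629 = 29·2469 + 28
31: 71629 = 31·2310 + 19
37: 71629 = 37·1935 + 34
41: 71629 = 41·1747 + 2
43: 71629 = 43·1665 + 34
47: 71629 = 47·1524 + 1
53: 71629 = 53·1351 + 26
59: 71629 = 59·1214 + 3
61: 71629 = 61·1174 + 15
67: 71629 = 67·1069 + 6
71: 71629 = 71·1008 + 61
73: 71629 = 73·981 + 16
79: 71629 = 79·906 + 55
83: 71629 = 83·863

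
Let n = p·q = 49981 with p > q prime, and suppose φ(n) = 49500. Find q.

151

φ(n) = (p−1)(q−1) = n − (p+q) + 1, so p + q = 49981 − 49500 + 1 = 482.
p and q are the roots of t² − 482t + 49981 = 0.
Discriminant: 482² − 4·49981 = 232324 − 199924 = 32400; √32400 = 180.
q = (482 − 180)/2 = 151, p = (482 + 180)/2 = 331.
Check: 151 · 331 = 49981.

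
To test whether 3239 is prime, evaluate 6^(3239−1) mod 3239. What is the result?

6^1 ≡ 6 (mod 3239)
6^2 ≡ 6^2 = 36 ≡ 36 (mod 3239)
6^4 ≡ 36^2 = 1296 ≡ 1296 (mod 3239)
6^8 ≡ 1296^2 = 1679616 ≡ 1814 (mod 3239)
6^16 ≡ 1814^2 = 3290596 ≡ 3011 (mod 3239)
6^32 ≡ 3011^2 = 9066121 ≡ 160 (mod 3239)
6^64 ≡ 160^2 = 25600 ≡ 2927 (mod 3239)
6^128 ≡ 2927^2 = 8567329 ≡ 174 (mod 3239)
6^256 ≡ 174^2 = 30276 ≡ 1125 (mod 3239)
6^512 ≡ 1125^2 = 1265625 ≡ 2415 (mod 3239)
6^1024 ≡ 2415^2 = 5832225 ≡ 2025 (mod 3239)
6^2048 ≡ 2025^2 = 4100625 ≡ 51 (mod 3239)
3238 = 2048 + 1024 + 128 + 32 + 4 + 2 in binary powers of 2.
So 6^3238 ≡ 51 · 2025 · 174 · 160 · 1296 · 36 ≡ 705 (mod 3239).
Since 705 ≠ 1, base 6 is a Fermat witness: 3239 is composite.

705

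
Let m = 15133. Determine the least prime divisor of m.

37

15133 is odd.
Digit sum 13, not divisible by 3.
Ends in 3: not divisible by 5.
7: 15133 = 7·2161 + 6
11: 15133 = 11·1375 + 8
13: 15133 = 13·1164 + 1
17: 15133 = 17·890 + 3
19: 15133 = 19·796 + 9
23: 15133 = 23·657 + 22
29: 15133 = 29·521 + 24
31: 15133 = 31·488 + 5
37: 15133 = 37·409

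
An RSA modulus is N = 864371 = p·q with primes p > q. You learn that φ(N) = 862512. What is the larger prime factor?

953

φ(n) = (p−1)(q−1) = n − (p+q) + 1, so p + q = 864371 − 862512 + 1 = 1860.
p and q are the roots of t² − 1860t + 864371 = 0.
Discriminant: 1860² − 4·864371 = 3459600 − 3457484 = 2116; √2116 = 46.
q = (1860 − 46)/2 = 907, p = (1860 + 46)/2 = 953.
Check: 907 · 953 = 864371.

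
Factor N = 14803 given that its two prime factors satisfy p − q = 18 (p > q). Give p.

Since p = q + 18, we have 14803 = q(q + 18), so q² + 18q − 14803 = 0.
Discriminant: 18² + 4·14803 = 324 + 59212 = 59536; √59536 = 244.
q = (−18 + 244)/2 = 113, and p = q + 18 = 131.
Check: 113 · 131 = 14803.

131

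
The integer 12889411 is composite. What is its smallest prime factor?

71

12889411 is odd.
Digit sum 34, not divisible by 3.
Ends in 1: not divisible by 5.
7: 12889411 = 7·1841344 + 3
11: 12889411 = 11·1171764 + 7
13: 12889411 = 13·991493 + 2
17: 12889411 = 17·758200 + 11
19: 12889411 = 19·678390 + 1
23: 12889411 = 23·560409 + 4
29: 12889411 = 29·444462 + 13
31: 12889411 = 31·415787 + 14
37: 12889411 = 37·348362 + 17
41: 12889411 = 41·314375 + 36
43: 12889411 = 43·299753 + 32
47: 12889411 = 47·274242 + 37
53: 12889411 = 53·243196 + 23
59: 12889411 = 59·218464 + 35
61: 12889411 = 61·211301 + 50
67: 12889411 = 67·192379 + 18
71: 12889411 = 71·181541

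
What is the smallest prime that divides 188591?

13

188591 is odd.
Digit sum 32, not divisible by 3.
Ends in 1: not divisible by 5.
7: 188591 = 7·26941 + 4
11: 188591 = 11·17144 + 7
13: 188591 = 13·14507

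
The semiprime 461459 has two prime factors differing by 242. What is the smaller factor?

569

Since p = q + 242, we have 461459 = q(q + 242), so q² + 242q − 461459 = 0.
Discriminant: 242² + 4·461459 = 58564 + 1845836 = 1904400; √1904400 = 1380.
q = (−242 + 1380)/2 = 569, and p = q + 242 = 811.
Check: 569 · 811 = 461459.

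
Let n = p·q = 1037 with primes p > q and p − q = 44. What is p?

Since p = q + 44, we have 1037 = q(q + 44), so q² + 44q − 1037 = 0.
Discriminant: 44² + 4·1037 = 1936 + 4148 = 6084; √6084 = 78.
q = (−44 + 78)/2 = 17, and p = q + 44 = 61.
Check: 17 · 61 = 1037.

61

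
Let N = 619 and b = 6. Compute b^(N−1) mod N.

1

6^1 ≡ 6 (mod 619)
6^2 ≡ 6^2 = 36 ≡ 36 (mod 619)
6^4 ≡ 36^2 = 1296 ≡ 58 (mod 619)
6^8 ≡ 58^2 = 3364 ≡ 269 (mod 619)
6^16 ≡ 269^2 = 72361 ≡ 557 (mod 619)
6^32 ≡ 557^2 = 310249 ≡ 130 (mod 619)
6^64 ≡ 130^2 = 16900 ≡ 187 (mod 619)
6^128 ≡ 187^2 = 34969 ≡ 305 (mod 619)
6^256 ≡ 305^2 = 93025 ≡ 175 (mod 619)
6^512 ≡ 175^2 = 30625 ≡ 294 (mod 619)
618 = 512 + 64 + 32 + 8 + 2 in binary powers of 2.
So 6^618 ≡ 294 · 187 · 130 · 269 · 36 ≡ 1 (mod 619).
Since the result is 1, base 6 gives no evidence that 619 is composite.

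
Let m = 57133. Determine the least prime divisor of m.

19

57133 is odd.
Digit sum 19, not divisible by 3.
Ends in 3: not divisible by 5.
7: 57133 = 7·8161 + 6
11: 57133 = 11·5193 + 10
13: 57133 = 13·4394 + 11
17: 57133 = 17·3360 + 13
19: 57133 = 19·3007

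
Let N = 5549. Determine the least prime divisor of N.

31

5549 is odd.
Digit sum 23, not divisible by 3.
Ends in 9: not divisible by 5.
7: 5549 = 7·792 + 5
11: 5549 = 11·504 + 5
13: 5549 = 13·426 + 11
17: 5549 = 17·326 + 7
19: 5549 = 19·292 + 1
23: 5549 = 23·241 + 6
29: 5549 = 29·191 + 10
31: 5549 = 31·179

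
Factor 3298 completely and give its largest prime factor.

3298 = 2 · 1649
1649 = 17 · 97
97 is prime.
So 3298 = 2 · 17 · 97; the largest prime factor is 97.

97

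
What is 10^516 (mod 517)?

397

10^1 ≡ 10 (mod 517)
10^2 ≡ 10^2 = 100 ≡ 100 (mod 517)
10^4 ≡ 100^2 = 10000 ≡ 177 (mod 517)
10^8 ≡ 177^2 = 31329 ≡ 309 (mod 517)
10^16 ≡ 309^2 = 95481 ≡ 353 (mod 517)
10^32 ≡ 353^2 = 124609 ≡ 12 (mod 517)
10^64 ≡ 12^2 = 144 ≡ 144 (mod 517)
10^128 ≡ 144^2 = 20736 ≡ 56 (mod 517)
10^256 ≡ 56^2 = 3136 ≡ 34 (mod 517)
10^512 ≡ 34^2 = 1156 ≡ 122 (mod 517)
516 = 512 + 4 in binary powers of 2.
So 10^516 ≡ 122 · 177 ≡ 397 (mod 517).
Since 397 ≠ 1, base 10 is a Fermat witness: 517 is composite.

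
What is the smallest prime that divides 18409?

41

18409 is odd.
Digit sum 22, not divisible by 3.
Ends in 9: not divisible by 5.
7: 18409 = 7·2629 + 6
11: 18409 = 11·1673 + 6
13: 18409 = 13·1416 + 1
17: 18409 = 17·1082 + 15
19: 18409 = 19·968 + 17
23: 18409 = 23·800 + 9
29: 18409 = 29·634 + 23
31: 18409 = 31·593 + 26
37: 18409 = 37·497 + 20
41: 18409 = 41·449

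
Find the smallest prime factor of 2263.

2263 is odd.
Digit sum 13, not divisible by 3.
Ends in 3: not divisible by 5.
7: 2263 = 7·323 + 2
11: 2263 = 11·205 + 8
13: 2263 = 13·174 + 1
17: 2263 = 17·133 + 2
19: 2263 = 19·119 + 2
23: 2263 = 23·98 + 9
29: 2263 = 29·78 + 1
31: 2263 = 31·73

31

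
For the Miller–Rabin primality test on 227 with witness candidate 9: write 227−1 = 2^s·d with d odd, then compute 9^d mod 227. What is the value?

227 − 1 = 226 = 2^1 · 113, so d = 113.
9^1 ≡ 9 (mod 227)
9^2 ≡ 9^2 = 81 ≡ 81 (mod 227)
9^4 ≡ 81^2 = 6561 ≡ 205 (mod 227)
9^8 ≡ 205^2 = 42025 ≡ 30 (mod 227)
9^16 ≡ 30^2 = 900 ≡ 219 (mod 227)
9^32 ≡ 219^2 = 47961 ≡ 64 (mod 227)
9^64 ≡ 64^2 = 4096 ≡ 10 (mod 227)
113 = 64 + 32 + 16 + 1 in binary powers of 2.
So 9^113 ≡ 10 · 64 · 219 · 9 ≡ 1 (mod 227).
Since 9^d ≡ 1 (mod 227), base 9 does not prove 227 composite.

1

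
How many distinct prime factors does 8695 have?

8695 = 5 · 1739
1739 = 37 · 47
8695 = 5 · 37 · 47, which has 3 distinct prime factors.

3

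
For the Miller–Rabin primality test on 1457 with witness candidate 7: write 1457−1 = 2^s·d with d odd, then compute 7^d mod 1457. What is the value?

1061

1457 − 1 = 1456 = 2^4 · 91, so d = 91.
7^1 ≡ 7 (mod 1457)
7^2 ≡ 7^2 = 49 ≡ 49 (mod 1457)
7^4 ≡ 49^2 = 2401 ≡ 944 (mod 1457)
7^8 ≡ 944^2 = 891136 ≡ 909 (mod 1457)
7^16 ≡ 909^2 = 826281 ≡ 162 (mod 1457)
7^32 ≡ 162^2 = 26244 ≡ 18 (mod 1457)
7^64 ≡ 18^2 = 324 ≡ 324 (mod 1457)
91 = 64 + 16 + 8 + 2 + 1 in binary powers of 2.
So 7^91 ≡ 324 · 162 · 909 · 49 · 7 ≡ 1061 (mod 1457).
Squaring chain: 1061 → 917 → 200 → 661; never reaches −1, so base 7 is a Miller–Rabin witness that 1457 is composite.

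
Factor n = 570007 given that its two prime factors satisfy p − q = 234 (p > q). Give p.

881

Since p = q + 234, we have 570007 = q(q + 234), so q² + 234q − 570007 = 0.
Discriminant: 234² + 4·570007 = 54756 + 2280028 = 2334784; √2334784 = 1528.
q = (−234 + 1528)/2 = 647, and p = q + 234 = 881.
Check: 647 · 881 = 570007.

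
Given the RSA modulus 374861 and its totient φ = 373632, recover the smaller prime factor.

φ(n) = (p−1)(q−1) = n − (p+q) + 1, so p + q = 374861 − 373632 + 1 = 1230.
p and q are the roots of t² − 1230t + 374861 = 0.
Discriminant: 1230² − 4·374861 = 1512900 − 1499444 = 13456; √13456 = 116.
q = (1230 − 116)/2 = 557, p = (1230 + 116)/2 = 673.
Check: 557 · 673 = 374861.

557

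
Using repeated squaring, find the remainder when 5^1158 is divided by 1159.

729

5^1 ≡ 5 (mod 1159)
5^2 ≡ 5^2 = 25 ≡ 25 (mod 1159)
5^4 ≡ 25^2 = 625 ≡ 625 (mod 1159)
5^8 ≡ 625^2 = 390625 ≡ 42 (mod 1159)
5^16 ≡ 42^2 = 1764 ≡ 605 (mod 1159)
5^32 ≡ 605^2 = 366025 ≡ 940 (mod 1159)
5^64 ≡ 940^2 = 883600 ≡ 442 (mod 1159)
5^128 ≡ 442^2 = 195364 ≡ 652 (mod 1159)
5^256 ≡ 652^2 = 425104 ≡ 910 (mod 1159)
5^512 ≡ 910^2 = 828100 ≡ 574 (mod 1159)
5^1024 ≡ 574^2 = 329476 ≡ 320 (mod 1159)
1158 = 1024 + 128 + 4 + 2 in binary powers of 2.
So 5^1158 ≡ 320 · 652 · 625 · 25 ≡ 729 (mod 1159).
Since 729 ≠ 1, base 5 is a Fermat witness: 1159 is composite.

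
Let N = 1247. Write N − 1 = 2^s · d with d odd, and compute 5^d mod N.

1247 − 1 = 1246 = 2^1 · 623, so d = 623.
5^1 ≡ 5 (mod 1247)
5^2 ≡ 5^2 = 25 ≡ 25 (mod 1247)
5^4 ≡ 25^2 = 625 ≡ 625 (mod 1247)
5^8 ≡ 625^2 = 390625 ≡ 314 (mod 1247)
5^16 ≡ 314^2 = 98596 ≡ 83 (mod 1247)
5^32 ≡ 83^2 = 6889 ≡ 654 (mod 1247)
5^64 ≡ 654^2 = 427716 ≡ 1242 (mod 1247)
5^128 ≡ 1242^2 = 1542564 ≡ 25 (mod 1247)
5^256 ≡ 25^2 = 625 ≡ 625 (mod 1247)
5^512 ≡ 625^2 = 390625 ≡ 314 (mod 1247)
623 = 512 + 64 + 32 + 8 + 4 + 2 + 1 in binary powers of 2.
So 5^623 ≡ 314 · 1242 · 654 · 314 · 625 · 25 · 5 ≡ 695 (mod 1247).
Squaring chain: 695; never reaches −1, so base 5 is a Miller–Rabin witness that 1247 is composite.

695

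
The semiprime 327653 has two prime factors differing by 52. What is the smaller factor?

Since p = q + 52, we have 327653 = q(q + 52), so q² + 52q − 327653 = 0.
Discriminant: 52² + 4·327653 = 2704 + 1310612 = 1313316; √1313316 = 1146.
q = (−52 + 1146)/2 = 547, and p = q + 52 = 599.
Check: 547 · 599 = 327653.

547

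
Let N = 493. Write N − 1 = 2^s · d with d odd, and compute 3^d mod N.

160

493 − 1 = 492 = 2^2 · 123, so d = 123.
3^1 ≡ 3 (mod 493)
3^2 ≡ 3^2 = 9 ≡ 9 (mod 493)
3^4 ≡ 9^2 = 81 ≡ 81 (mod 493)
3^8 ≡ 81^2 = 6561 ≡ 152 (mod 493)
3^16 ≡ 152^2 = 23104 ≡ 426 (mod 493)
3^32 ≡ 426^2 = 181476 ≡ 52 (mod 493)
3^64 ≡ 52^2 = 2704 ≡ 239 (mod 493)
123 = 64 + 32 + 16 + 8 + 2 + 1 in binary powers of 2.
So 3^123 ≡ 239 · 52 · 426 · 152 · 9 · 3 ≡ 160 (mod 493).
Squaring chain: 160 → 457; never reaches −1, so base 3 is a Miller–Rabin witness that 493 is composite.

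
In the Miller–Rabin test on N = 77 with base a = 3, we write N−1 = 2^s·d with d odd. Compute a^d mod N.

59

77 − 1 = 76 = 2^2 · 19, so d = 19.
3^1 ≡ 3 (mod 77)
3^2 ≡ 3^2 = 9 ≡ 9 (mod 77)
3^4 ≡ 9^2 = 81 ≡ 4 (mod 77)
3^8 ≡ 4^2 = 16 ≡ 16 (mod 77)
3^16 ≡ 16^2 = 256 ≡ 25 (mod 77)
19 = 16 + 2 + 1 in binary powers of 2.
So 3^19 ≡ 25 · 9 · 3 ≡ 59 (mod 77).
Squaring chain: 59 → 16; never reaches −1, so base 3 is a Miller–Rabin witness that 77 is composite.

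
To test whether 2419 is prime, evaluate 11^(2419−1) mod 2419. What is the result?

513

11^1 ≡ 11 (mod 2419)
11^2 ≡ 11^2 = 121 ≡ 121 (mod 2419)
11^4 ≡ 121^2 = 14641 ≡ 127 (mod 2419)
11^8 ≡ 127^2 = 16129 ≡ 1615 (mod 2419)
11^16 ≡ 1615^2 = 2608225 ≡ 543 (mod 2419)
11^32 ≡ 543^2 = 294849 ≡ 2150 (mod 2419)
11^64 ≡ 2150^2 = 4622500 ≡ 2210 (mod 2419)
11^128 ≡ 2210^2 = 4884100 ≡ 139 (mod 2419)
11^256 ≡ 139^2 = 19321 ≡ 2388 (mod 2419)
11^512 ≡ 2388^2 = 5702544 ≡ 961 (mod 2419)
11^1024 ≡ 961^2 = 923521 ≡ 1882 (mod 2419)
11^2048 ≡ 1882^2 = 3541924 ≡ 508 (mod 2419)
2418 = 2048 + 256 + 64 + 32 + 16 + 2 in binary powers of 2.
So 11^2418 ≡ 508 · 2388 · 2210 · 2150 · 543 · 121 ≡ 513 (mod 2419).
Since 513 ≠ 1, base 11 is a Fermat witness: 2419 is composite.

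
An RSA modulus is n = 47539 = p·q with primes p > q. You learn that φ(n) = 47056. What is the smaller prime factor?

φ(n) = (p−1)(q−1) = n − (p+q) + 1, so p + q = 47539 − 47056 + 1 = 484.
p and q are the roots of t² − 484t + 47539 = 0.
Discriminant: 484² − 4·47539 = 234256 − 190156 = 44100; √44100 = 210.
q = (484 − 210)/2 = 137, p = (484 + 210)/2 = 347.
Check: 137 · 347 = 47539.

137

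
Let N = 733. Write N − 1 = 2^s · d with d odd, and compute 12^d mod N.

733 − 1 = 732 = 2^2 · 183, so d = 183.
12^1 ≡ 12 (mod 733)
12^2 ≡ 12^2 = 144 ≡ 144 (mod 733)
12^4 ≡ 144^2 = 20736 ≡ 212 (mod 733)
12^8 ≡ 212^2 = 44944 ≡ 231 (mod 733)
12^16 ≡ 231^2 = 53361 ≡ 585 (mod 733)
12^32 ≡ 585^2 = 342225 ≡ 647 (mod 733)
12^64 ≡ 647^2 = 418609 ≡ 66 (mod 733)
12^128 ≡ 66^2 = 4356 ≡ 691 (mod 733)
183 = 128 + 32 + 16 + 4 + 2 + 1 in binary powers of 2.
So 12^183 ≡ 691 · 647 · 585 · 212 · 144 · 12 ≡ 732 (mod 733).
Since 12^d ≡ 732 (mod 733), base 12 does not prove 733 composite.

732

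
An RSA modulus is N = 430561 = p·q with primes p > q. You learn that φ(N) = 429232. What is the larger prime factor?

773

φ(n) = (p−1)(q−1) = n − (p+q) + 1, so p + q = 430561 − 429232 + 1 = 1330.
p and q are the roots of t² − 1330t + 430561 = 0.
Discriminant: 1330² − 4·430561 = 1768900 − 1722244 = 46656; √46656 = 216.
q = (1330 − 216)/2 = 557, p = (1330 + 216)/2 = 773.
Check: 557 · 773 = 430561.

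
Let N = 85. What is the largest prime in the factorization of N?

85 = 5 · 17
17 is prime.
So 85 = 5 · 17; the largest prime factor is 17.

17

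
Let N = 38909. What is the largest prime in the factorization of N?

38909 = 13 · 2993
2993 = 41 · 73
73 is prime.
So 38909 = 13 · 41 · 73; the largest prime factor is 73.

73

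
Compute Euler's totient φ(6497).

Factor: 6497 = 73 · 89.
φ(6497) = (73−1) · (89−1) = 72 · 88 = 6336.

6336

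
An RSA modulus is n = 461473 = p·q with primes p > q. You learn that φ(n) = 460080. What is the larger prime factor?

φ(n) = (p−1)(q−1) = n − (p+q) + 1, so p + q = 461473 − 460080 + 1 = 1394.
p and q are the roots of t² − 1394t + 461473 = 0.
Discriminant: 1394² − 4·461473 = 1943236 − 1845892 = 97344; √97344 = 312.
q = (1394 − 312)/2 = 541, p = (1394 + 312)/2 = 853.
Check: 541 · 853 = 461473.

853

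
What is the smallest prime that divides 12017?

12017 is odd.
Digit sum 11, not divisible by 3.
Ends in 7: not divisible by 5.
7: 12017 = 7·1716 + 5
11: 12017 = 11·1092 + 5
13: 12017 = 13·924 + 5
17: 12017 = 17·706 + 15
19: 12017 = 19·632 + 9
23: 12017 = 23·522 + 11
29: 12017 = 29·414 + 11
31: 12017 = 31·387 + 20
37: 12017 = 37·324 + 29
41: 12017 = 41·293 + 4
43: 12017 = 43·279 + 20
47: 12017 = 47·255 + 32
53: 12017 = 53·226 + 39
59: 12017 = 59·203 + 40
61: 12017 = 61·197

61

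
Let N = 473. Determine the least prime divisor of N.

473 is odd.
Digit sum 14, not divisible by 3.
Ends in 3: not divisible by 5.
7: 473 = 7·67 + 4
11: 473 = 11·43

11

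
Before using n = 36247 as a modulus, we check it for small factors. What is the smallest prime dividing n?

67

36247 is odd.
Digit sum 22, not divisible by 3.
Ends in 7: not divisible by 5.
7: 36247 = 7·5178 + 1
11: 36247 = 11·3295 + 2
13: 36247 = 13·2788 + 3
17: 36247 = 17·2132 + 3
19: 36247 = 19·1907 + 14
23: 36247 = 23·1575 + 22
29: 36247 = 29·1249 + 26
31: 36247 = 31·1169 + 8
37: 36247 = 37·979 + 24
41: 36247 = 41·884 + 3
43: 36247 = 43·842 + 41
47: 36247 = 47·771 + 10
53: 36247 = 53·683 + 48
59: 36247 = 59·614 + 21
61: 36247 = 61·594 + 13
67: 36247 = 67·541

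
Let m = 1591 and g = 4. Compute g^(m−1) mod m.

692

4^1 ≡ 4 (mod 1591)
4^2 ≡ 4^2 = 16 ≡ 16 (mod 1591)
4^4 ≡ 16^2 = 256 ≡ 256 (mod 1591)
4^8 ≡ 256^2 = 65536 ≡ 305 (mod 1591)
4^16 ≡ 305^2 = 93025 ≡ 747 (mod 1591)
4^32 ≡ 747^2 = 558009 ≡ 1159 (mod 1591)
4^64 ≡ 1159^2 = 1343281 ≡ 477 (mod 1591)
4^128 ≡ 477^2 = 227529 ≡ 16 (mod 1591)
4^256 ≡ 16^2 = 256 ≡ 256 (mod 1591)
4^512 ≡ 256^2 = 65536 ≡ 305 (mod 1591)
4^1024 ≡ 305^2 = 93025 ≡ 747 (mod 1591)
1590 = 1024 + 512 + 32 + 16 + 4 + 2 in binary powers of 2.
So 4^1590 ≡ 747 · 305 · 1159 · 747 · 256 · 16 ≡ 692 (mod 1591).
Since 692 ≠ 1, base 4 is a Fermat witness: 1591 is composite.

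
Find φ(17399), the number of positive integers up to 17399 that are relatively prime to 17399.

17136

Factor: 17399 = 127 · 137.
φ(17399) = (127−1) · (137−1) = 126 · 136 = 17136.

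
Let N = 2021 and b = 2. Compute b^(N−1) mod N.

2^1 ≡ 2 (mod 2021)
2^2 ≡ 2^2 = 4 ≡ 4 (mod 2021)
2^4 ≡ 4^2 = 16 ≡ 16 (mod 2021)
2^8 ≡ 16^2 = 256 ≡ 256 (mod 2021)
2^16 ≡ 256^2 = 65536 ≡ 864 (mod 2021)
2^32 ≡ 864^2 = 746496 ≡ 747 (mod 2021)
2^64 ≡ 747^2 = 558009 ≡ 213 (mod 2021)
2^128 ≡ 213^2 = 45369 ≡ 907 (mod 2021)
2^256 ≡ 907^2 = 822649 ≡ 102 (mod 2021)
2^512 ≡ 102^2 = 10404 ≡ 299 (mod 2021)
2^1024 ≡ 299^2 = 89401 ≡ 477 (mod 2021)
2020 = 1024 + 512 + 256 + 128 + 64 + 32 + 4 in binary powers of 2.
So 2^2020 ≡ 477 · 299 · 102 · 907 · 213 · 747 · 16 ≡ 661 (mod 2021).
Since 661 ≠ 1, base 2 is a Fermat witness: 2021 is composite.

661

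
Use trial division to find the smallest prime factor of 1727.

1727 is odd.
Digit sum 17, not divisible by 3.
Ends in 7: not divisible by 5.
7: 1727 = 7·246 + 5
11: 1727 = 11·157

11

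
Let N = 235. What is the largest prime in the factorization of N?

47

235 = 5 · 47
47 is prime.
So 235 = 5 · 47; the largest prime factor is 47.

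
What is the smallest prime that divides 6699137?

73

6699137 is odd.
Digit sum 41, not divisible by 3.
Ends in 7: not divisible by 5.
7: 6699137 = 7·957019 + 4
11: 6699137 = 11·609012 + 5
13: 6699137 = 13·515318 + 3
17: 6699137 = 17·394066 + 15
19: 6699137 = 19·352586 + 3
23: 6699137 = 23·291266 + 19
29: 6699137 = 29·231004 + 21
31: 6699137 = 31·216101 + 6
37: 6699137 = 37·181057 + 28
41: 6699137 = 41·163393 + 24
43: 6699137 = 43·155793 + 38
47: 6699137 = 47·142534 + 39
53: 6699137 = 53·126398 + 43
59: 6699137 = 59·113544 + 41
61: 6699137 = 61·109821 + 56
67: 6699137 = 67·99987 + 8
71: 6699137 = 71·94354 + 3
73: 6699137 = 73·91769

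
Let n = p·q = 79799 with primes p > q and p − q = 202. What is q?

Since p = q + 202, we have 79799 = q(q + 202), so q² + 202q − 79799 = 0.
Discriminant: 202² + 4·79799 = 40804 + 319196 = 360000; √360000 = 600.
q = (−202 + 600)/2 = 199, and p = q + 202 = 401.
Check: 199 · 401 = 79799.

199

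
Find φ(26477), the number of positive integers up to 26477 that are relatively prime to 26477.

22960

Factor: 26477 = 11 · 29 · 83.
φ(26477) = (11−1) · (29−1) · (83−1) = 10 · 28 · 82 = 22960.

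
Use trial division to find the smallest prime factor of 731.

731 is odd.
Digit sum 11, not divisible by 3.
Ends in 1: not divisible by 5.
7: 731 = 7·104 + 3
11: 731 = 11·66 + 5
13: 731 = 13·56 + 3
17: 731 = 17·43

17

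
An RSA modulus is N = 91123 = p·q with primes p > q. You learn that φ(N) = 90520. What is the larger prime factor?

311

φ(n) = (p−1)(q−1) = n − (p+q) + 1, so p + q = 91123 − 90520 + 1 = 604.
p and q are the roots of t² − 604t + 91123 = 0.
Discriminant: 604² − 4·91123 = 364816 − 364492 = 324; √324 = 18.
q = (604 − 18)/2 = 293, p = (604 + 18)/2 = 311.
Check: 293 · 311 = 91123.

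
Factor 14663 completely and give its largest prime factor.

43

14663 = 11 · 1333
1333 = 31 · 43
43 is prime.
So 14663 = 11 · 31 · 43; the largest prime factor is 43.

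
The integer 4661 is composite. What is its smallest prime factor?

59

4661 is odd.
Digit sum 17, not divisible by 3.
Ends in 1: not divisible by 5.
7: 4661 = 7·665 + 6
11: 4661 = 11·423 + 8
13: 4661 = 13·358 + 7
17: 4661 = 17·274 + 3
19: 4661 = 19·245 + 6
23: 4661 = 23·202 + 15
29: 4661 = 29·160 + 21
31: 4661 = 31·150 + 11
37: 4661 = 37·125 + 36
41: 4661 = 41·113 + 28
43: 4661 = 43·108 + 17
47: 4661 = 47·99 + 8
53: 4661 = 53·87 + 50
59: 4661 = 59·79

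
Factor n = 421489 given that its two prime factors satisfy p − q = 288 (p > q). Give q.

Since p = q + 288, we have 421489 = q(q + 288), so q² + 288q − 421489 = 0.
Discriminant: 288² + 4·421489 = 82944 + 1685956 = 1768900; √1768900 = 1330.
q = (−288 + 1330)/2 = 521, and p = q + 288 = 809.
Check: 521 · 809 = 421489.

521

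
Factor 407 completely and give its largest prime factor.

37

407 = 11 · 37
37 is prime.
So 407 = 11 · 37; the largest prime factor is 37.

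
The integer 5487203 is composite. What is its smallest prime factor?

5487203 is odd.
Digit sum 29, not divisible by 3.
Ends in 3: not divisible by 5.
7: 5487203 = 7·783886 + 1
11: 5487203 = 11·498836 + 7
13: 5487203 = 13·422092 + 7
17: 5487203 = 17·322776 + 11
19: 5487203 = 19·288800 + 3
23: 5487203 = 23·238574 + 1
29: 5487203 = 29·189213 + 26
31: 5487203 = 31·177006 + 17
37: 5487203 = 37·148302 + 29
41: 5487203 = 41·133834 + 9
43: 5487203 = 43·127609 + 16
47: 5487203 = 47·116749

47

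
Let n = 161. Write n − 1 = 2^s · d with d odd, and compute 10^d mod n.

161 − 1 = 160 = 2^5 · 5, so d = 5.
10^1 ≡ 10 (mod 161)
10^2 ≡ 10^2 = 100 ≡ 100 (mod 161)
10^4 ≡ 100^2 = 10000 ≡ 18 (mod 161)
5 = 4 + 1 in binary powers of 2.
So 10^5 ≡ 18 · 10 ≡ 19 (mod 161).
Squaring chain: 19 → 39 → 72 → 32 → 58; never reaches −1, so base 10 is a Miller–Rabin witness that 161 is composite.

19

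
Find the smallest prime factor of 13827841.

89

13827841 is odd.
Digit sum 34, not divisible by 3.
Ends in 1: not divisible by 5.
7: 13827841 = 7·1975405 + 6
11: 13827841 = 11·1257076 + 5
13: 13827841 = 13·1063680 + 1
17: 13827841 = 17·813402 + 7
19: 13827841 = 19·727781 + 2
23: 13827841 = 23·601210 + 11
29: 13827841 = 29·476822 + 3
31: 13827841 = 31·446059 + 12
37: 13827841 = 37·373725 + 16
41: 13827841 = 41·337264 + 17
43: 13827841 = 43·321577 + 30
47: 13827841 = 47·294209 + 18
53: 13827841 = 53·260902 + 35
59: 13827841 = 59·234370 + 11
61: 13827841 = 61·226685 + 56
67: 13827841 = 67·206385 + 46
71: 13827841 = 71·194758 + 23
73: 13827841 = 73·189422 + 35
79: 13827841 = 79·175035 + 76
83: 13827841 = 83·166600 + 41
89: 13827841 = 89·155369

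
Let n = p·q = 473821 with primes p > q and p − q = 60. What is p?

719

Since p = q + 60, we have 473821 = q(q + 60), so q² + 60q − 473821 = 0.
Discriminant: 60² + 4·473821 = 3600 + 1895284 = 1898884; √1898884 = 1378.
q = (−60 + 1378)/2 = 659, and p = q + 60 = 719.
Check: 659 · 719 = 473821.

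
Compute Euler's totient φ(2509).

Factor: 2509 = 13 · 193.
φ(2509) = (13−1) · (193−1) = 12 · 192 = 2304.

2304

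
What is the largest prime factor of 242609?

242609 = 37 · 6557
6557 = 79 · 83
83 is prime.
So 242609 = 37 · 79 · 83; the largest prime factor is 83.

83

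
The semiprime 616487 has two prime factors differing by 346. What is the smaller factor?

Since p = q + 346, we have 616487 = q(q + 346), so q² + 346q − 616487 = 0.
Discriminant: 346² + 4·616487 = 119716 + 2465948 = 2585664; √2585664 = 1608.
q = (−346 + 1608)/2 = 631, and p = q + 346 = 977.
Check: 631 · 977 = 616487.

631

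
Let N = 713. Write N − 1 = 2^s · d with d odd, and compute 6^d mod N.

305

713 − 1 = 712 = 2^3 · 89, so d = 89.
6^1 ≡ 6 (mod 713)
6^2 ≡ 6^2 = 36 ≡ 36 (mod 713)
6^4 ≡ 36^2 = 1296 ≡ 583 (mod 713)
6^8 ≡ 583^2 = 339889 ≡ 501 (mod 713)
6^16 ≡ 501^2 = 251001 ≡ 25 (mod 713)
6^32 ≡ 25^2 = 625 ≡ 625 (mod 713)
6^64 ≡ 625^2 = 390625 ≡ 614 (mod 713)
89 = 64 + 16 + 8 + 1 in binary powers of 2.
So 6^89 ≡ 614 · 25 · 501 · 6 ≡ 305 (mod 713).
Squaring chain: 305 → 335 → 284; never reaches −1, so base 6 is a Miller–Rabin witness that 713 is composite.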